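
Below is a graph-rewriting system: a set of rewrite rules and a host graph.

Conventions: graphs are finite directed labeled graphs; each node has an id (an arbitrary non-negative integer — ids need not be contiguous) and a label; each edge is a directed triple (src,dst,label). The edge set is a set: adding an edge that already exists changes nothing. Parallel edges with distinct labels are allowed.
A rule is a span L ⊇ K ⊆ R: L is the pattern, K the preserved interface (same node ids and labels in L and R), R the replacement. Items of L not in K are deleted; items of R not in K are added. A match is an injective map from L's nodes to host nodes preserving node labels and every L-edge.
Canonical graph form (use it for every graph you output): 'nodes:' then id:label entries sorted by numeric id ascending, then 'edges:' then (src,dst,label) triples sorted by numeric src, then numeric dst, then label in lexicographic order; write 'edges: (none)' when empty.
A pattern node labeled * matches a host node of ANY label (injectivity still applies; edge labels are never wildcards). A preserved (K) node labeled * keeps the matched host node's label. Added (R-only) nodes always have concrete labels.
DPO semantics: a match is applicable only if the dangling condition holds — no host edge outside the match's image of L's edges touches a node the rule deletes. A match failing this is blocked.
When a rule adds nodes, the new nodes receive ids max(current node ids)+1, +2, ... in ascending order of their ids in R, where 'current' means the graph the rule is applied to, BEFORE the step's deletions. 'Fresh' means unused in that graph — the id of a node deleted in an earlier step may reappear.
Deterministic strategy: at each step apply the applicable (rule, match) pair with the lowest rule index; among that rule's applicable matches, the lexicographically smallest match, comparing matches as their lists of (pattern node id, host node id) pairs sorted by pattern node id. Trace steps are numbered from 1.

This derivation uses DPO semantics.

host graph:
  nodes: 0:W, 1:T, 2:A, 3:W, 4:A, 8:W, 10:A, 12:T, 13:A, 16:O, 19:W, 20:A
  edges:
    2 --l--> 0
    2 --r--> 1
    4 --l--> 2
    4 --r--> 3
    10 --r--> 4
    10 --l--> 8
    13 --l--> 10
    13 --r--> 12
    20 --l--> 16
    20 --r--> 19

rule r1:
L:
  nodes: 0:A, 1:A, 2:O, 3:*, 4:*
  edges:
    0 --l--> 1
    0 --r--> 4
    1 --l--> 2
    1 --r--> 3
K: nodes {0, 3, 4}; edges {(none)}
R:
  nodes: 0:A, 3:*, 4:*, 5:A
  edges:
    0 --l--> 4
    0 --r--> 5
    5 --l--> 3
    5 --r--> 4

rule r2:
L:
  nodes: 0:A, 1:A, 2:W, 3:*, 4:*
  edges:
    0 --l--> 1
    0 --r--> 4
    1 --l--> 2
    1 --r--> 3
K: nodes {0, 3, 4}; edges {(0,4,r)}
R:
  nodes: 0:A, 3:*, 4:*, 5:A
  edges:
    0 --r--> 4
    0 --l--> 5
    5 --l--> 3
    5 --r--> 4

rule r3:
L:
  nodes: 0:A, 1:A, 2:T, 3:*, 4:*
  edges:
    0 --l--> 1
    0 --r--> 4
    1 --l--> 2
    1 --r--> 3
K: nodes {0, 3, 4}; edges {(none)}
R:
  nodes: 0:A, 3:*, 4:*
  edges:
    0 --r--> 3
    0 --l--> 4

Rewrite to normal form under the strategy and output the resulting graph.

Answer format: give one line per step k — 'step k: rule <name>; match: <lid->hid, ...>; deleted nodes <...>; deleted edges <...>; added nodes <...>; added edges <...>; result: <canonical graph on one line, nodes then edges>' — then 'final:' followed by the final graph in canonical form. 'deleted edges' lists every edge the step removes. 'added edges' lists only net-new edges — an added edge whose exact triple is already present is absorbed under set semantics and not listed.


step 1: rule r2; match: 0->4, 1->2, 2->0, 3->1, 4->3; deleted nodes 0, 2; deleted edges (2,0,l); (2,1,r); (4,2,l); added nodes 21; added edges (4,21,l); (21,1,l); (21,3,r); result: nodes: 1:T, 3:W, 4:A, 8:W, 10:A, 12:T, 13:A, 16:O, 19:W, 20:A, 21:A edges: (4,3,r); (4,21,l); (10,4,r); (10,8,l); (13,10,l); (13,12,r); (20,16,l); (20,19,r); (21,1,l); (21,3,r)
step 2: rule r2; match: 0->13, 1->10, 2->8, 3->4, 4->12; deleted nodes 8, 10; deleted edges (10,4,r); (10,8,l); (13,10,l); added nodes 22; added edges (13,22,l); (22,4,l); (22,12,r); result: nodes: 1:T, 3:W, 4:A, 12:T, 13:A, 16:O, 19:W, 20:A, 21:A, 22:A edges: (4,3,r); (4,21,l); (13,12,r); (13,22,l); (20,16,l); (20,19,r); (21,1,l); (21,3,r); (22,4,l); (22,12,r)
final:
nodes: 1:T, 3:W, 4:A, 12:T, 13:A, 16:O, 19:W, 20:A, 21:A, 22:A
edges: (4,3,r); (4,21,l); (13,12,r); (13,22,l); (20,16,l); (20,19,r); (21,1,l); (21,3,r); (22,4,l); (22,12,r)


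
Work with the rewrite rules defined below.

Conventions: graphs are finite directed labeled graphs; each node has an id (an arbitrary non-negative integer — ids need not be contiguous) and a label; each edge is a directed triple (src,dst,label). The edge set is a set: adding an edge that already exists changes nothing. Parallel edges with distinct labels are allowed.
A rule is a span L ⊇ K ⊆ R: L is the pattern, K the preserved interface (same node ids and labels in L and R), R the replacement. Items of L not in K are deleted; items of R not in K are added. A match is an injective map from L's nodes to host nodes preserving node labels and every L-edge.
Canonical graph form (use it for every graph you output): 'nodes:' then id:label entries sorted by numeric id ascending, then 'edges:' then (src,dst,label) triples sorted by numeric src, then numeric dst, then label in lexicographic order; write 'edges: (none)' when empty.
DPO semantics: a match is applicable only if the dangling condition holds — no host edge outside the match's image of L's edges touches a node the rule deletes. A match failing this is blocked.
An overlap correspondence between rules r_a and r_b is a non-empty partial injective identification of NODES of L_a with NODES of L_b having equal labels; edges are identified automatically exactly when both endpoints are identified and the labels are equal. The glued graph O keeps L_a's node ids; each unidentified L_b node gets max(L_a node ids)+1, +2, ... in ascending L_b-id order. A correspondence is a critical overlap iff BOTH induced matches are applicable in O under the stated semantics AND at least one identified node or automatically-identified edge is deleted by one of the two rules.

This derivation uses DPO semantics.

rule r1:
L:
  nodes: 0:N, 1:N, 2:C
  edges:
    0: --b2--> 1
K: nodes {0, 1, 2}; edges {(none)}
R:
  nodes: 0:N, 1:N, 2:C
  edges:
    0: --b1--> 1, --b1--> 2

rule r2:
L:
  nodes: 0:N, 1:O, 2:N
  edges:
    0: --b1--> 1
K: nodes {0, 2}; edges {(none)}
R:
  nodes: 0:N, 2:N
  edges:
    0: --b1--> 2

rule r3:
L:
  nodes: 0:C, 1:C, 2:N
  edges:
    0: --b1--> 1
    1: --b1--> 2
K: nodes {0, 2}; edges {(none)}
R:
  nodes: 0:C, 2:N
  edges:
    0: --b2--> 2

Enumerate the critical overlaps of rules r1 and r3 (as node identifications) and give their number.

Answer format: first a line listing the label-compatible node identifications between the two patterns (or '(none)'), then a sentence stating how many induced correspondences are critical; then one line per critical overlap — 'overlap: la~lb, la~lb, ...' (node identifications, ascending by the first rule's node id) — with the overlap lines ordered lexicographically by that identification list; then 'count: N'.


label-compatible node identifications between L(r1) and L(r3): 0~2, 1~2, 2~0, 2~1
3 of the induced correspondences are critical overlaps of r1 and r3.
overlap: 0~2, 2~1
overlap: 1~2, 2~1
overlap: 2~1
count: 3


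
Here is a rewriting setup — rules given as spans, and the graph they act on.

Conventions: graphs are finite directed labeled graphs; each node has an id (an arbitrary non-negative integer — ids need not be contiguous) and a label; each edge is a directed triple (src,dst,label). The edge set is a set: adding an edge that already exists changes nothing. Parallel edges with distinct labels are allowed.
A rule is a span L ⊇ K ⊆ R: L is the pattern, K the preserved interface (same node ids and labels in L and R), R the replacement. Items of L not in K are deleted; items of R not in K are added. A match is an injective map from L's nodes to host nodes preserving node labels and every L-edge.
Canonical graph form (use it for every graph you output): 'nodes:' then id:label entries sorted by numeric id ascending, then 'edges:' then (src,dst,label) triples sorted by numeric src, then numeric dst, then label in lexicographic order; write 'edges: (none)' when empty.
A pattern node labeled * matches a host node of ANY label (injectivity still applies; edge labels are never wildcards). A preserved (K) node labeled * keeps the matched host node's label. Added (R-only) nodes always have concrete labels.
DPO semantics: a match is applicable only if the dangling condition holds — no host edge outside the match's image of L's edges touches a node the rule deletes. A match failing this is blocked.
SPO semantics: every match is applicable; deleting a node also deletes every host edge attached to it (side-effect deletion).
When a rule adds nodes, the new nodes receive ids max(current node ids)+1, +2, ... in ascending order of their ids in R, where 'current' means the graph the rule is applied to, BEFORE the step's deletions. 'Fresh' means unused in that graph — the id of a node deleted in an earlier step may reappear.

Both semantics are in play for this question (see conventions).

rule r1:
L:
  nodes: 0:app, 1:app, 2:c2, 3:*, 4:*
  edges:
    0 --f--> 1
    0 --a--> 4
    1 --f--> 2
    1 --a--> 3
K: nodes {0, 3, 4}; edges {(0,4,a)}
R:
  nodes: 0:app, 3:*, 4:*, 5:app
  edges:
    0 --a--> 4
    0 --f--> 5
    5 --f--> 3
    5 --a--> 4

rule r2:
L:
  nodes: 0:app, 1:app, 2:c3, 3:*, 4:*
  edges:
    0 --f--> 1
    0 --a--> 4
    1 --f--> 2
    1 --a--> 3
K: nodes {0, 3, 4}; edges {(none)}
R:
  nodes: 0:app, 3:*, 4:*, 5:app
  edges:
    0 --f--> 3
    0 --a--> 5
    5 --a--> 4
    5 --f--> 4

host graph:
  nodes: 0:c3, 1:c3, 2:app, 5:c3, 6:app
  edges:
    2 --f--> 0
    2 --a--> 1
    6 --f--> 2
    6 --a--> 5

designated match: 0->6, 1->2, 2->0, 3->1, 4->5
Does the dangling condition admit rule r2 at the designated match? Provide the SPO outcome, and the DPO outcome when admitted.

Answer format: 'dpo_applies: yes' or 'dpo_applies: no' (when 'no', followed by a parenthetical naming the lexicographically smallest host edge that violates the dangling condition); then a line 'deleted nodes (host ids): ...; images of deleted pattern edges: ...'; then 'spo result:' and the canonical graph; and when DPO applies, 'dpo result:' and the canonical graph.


dpo_applies: yes
deleted nodes (host ids): 0, 2; images of deleted pattern edges: (2,0,f); (2,1,a); (6,2,f); (6,5,a)
spo result:
nodes: 1:c3, 5:c3, 6:app, 7:app
edges: (6,1,f); (6,7,a); (7,5,a); (7,5,f)
dpo result:
nodes: 1:c3, 5:c3, 6:app, 7:app
edges: (6,1,f); (6,7,a); (7,5,a); (7,5,f)


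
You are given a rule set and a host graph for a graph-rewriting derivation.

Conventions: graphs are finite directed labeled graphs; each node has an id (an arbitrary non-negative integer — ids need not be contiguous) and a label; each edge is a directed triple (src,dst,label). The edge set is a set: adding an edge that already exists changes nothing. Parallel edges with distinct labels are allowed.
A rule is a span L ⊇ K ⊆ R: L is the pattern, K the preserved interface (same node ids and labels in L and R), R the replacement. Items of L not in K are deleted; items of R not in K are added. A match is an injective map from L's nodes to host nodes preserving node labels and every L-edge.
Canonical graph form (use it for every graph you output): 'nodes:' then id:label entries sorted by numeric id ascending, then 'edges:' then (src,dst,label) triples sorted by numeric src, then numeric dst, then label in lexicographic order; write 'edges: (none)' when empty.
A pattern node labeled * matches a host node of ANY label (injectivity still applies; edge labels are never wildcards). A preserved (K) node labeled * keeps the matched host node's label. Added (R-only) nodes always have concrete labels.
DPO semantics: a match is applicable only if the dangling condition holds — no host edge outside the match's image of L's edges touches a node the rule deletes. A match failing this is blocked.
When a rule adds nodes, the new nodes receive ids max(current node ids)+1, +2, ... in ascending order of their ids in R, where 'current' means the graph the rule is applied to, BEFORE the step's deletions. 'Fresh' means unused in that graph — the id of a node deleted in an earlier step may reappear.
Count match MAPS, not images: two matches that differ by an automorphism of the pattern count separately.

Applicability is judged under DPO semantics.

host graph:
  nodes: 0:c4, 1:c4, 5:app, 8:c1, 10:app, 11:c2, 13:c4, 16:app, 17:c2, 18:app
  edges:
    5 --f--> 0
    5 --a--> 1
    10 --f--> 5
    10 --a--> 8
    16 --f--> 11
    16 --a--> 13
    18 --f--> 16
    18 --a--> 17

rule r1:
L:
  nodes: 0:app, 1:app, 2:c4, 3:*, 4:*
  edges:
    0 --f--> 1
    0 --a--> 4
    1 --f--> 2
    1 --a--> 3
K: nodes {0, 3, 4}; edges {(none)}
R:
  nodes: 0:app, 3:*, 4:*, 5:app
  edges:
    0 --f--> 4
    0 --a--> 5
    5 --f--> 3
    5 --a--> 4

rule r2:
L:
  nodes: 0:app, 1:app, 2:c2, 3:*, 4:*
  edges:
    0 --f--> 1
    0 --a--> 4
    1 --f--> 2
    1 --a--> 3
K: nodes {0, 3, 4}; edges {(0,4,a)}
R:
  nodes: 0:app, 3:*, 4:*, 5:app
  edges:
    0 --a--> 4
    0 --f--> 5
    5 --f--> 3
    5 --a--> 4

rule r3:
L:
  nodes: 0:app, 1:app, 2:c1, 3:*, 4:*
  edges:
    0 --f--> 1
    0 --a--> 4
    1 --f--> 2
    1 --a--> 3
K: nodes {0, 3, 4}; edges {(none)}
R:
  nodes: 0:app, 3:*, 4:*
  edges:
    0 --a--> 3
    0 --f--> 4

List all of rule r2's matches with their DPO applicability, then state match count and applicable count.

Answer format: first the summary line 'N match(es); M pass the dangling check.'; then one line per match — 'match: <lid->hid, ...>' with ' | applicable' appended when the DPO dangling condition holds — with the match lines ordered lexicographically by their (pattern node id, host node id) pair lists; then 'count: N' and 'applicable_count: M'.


1 match(es); 1 pass the dangling check.
match: 0->18, 1->16, 2->11, 3->13, 4->17 | applicable
count: 1
applicable_count: 1


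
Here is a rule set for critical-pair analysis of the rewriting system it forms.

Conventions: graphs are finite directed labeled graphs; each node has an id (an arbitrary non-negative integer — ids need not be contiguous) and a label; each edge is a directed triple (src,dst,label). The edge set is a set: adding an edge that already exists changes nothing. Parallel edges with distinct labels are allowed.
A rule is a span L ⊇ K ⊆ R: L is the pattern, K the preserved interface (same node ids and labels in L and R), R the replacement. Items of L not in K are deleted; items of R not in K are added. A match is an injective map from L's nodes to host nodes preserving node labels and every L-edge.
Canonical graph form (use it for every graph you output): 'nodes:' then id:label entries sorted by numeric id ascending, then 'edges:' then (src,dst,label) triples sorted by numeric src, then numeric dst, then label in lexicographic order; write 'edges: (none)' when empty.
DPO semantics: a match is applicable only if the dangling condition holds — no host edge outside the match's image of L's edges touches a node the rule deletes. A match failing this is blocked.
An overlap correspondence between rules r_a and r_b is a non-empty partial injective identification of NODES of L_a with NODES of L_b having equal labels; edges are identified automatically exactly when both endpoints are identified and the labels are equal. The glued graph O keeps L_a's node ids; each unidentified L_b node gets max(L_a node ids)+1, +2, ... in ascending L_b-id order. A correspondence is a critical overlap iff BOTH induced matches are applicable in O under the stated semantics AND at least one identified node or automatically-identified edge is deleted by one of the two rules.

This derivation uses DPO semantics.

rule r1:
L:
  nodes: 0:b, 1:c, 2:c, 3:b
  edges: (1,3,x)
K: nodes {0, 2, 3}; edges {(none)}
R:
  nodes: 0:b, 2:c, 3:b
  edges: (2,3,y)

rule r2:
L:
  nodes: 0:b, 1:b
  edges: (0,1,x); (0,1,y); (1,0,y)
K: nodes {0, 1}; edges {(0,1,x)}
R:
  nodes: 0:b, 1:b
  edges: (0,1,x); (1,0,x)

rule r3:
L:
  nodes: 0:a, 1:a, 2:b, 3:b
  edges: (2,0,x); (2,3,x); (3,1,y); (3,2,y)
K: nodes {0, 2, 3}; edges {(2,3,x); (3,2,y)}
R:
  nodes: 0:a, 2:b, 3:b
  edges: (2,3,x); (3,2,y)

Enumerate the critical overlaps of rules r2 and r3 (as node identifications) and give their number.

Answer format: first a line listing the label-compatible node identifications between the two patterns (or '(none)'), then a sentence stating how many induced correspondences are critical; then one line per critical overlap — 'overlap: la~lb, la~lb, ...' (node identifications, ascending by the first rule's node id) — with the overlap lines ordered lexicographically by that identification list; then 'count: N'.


label-compatible node identifications between L(r2) and L(r3): 0~2, 0~3, 1~2, 1~3
2 of the induced correspondences are critical overlaps of r2 and r3.
overlap: 0~2, 1~3
overlap: 0~3, 1~2
count: 2


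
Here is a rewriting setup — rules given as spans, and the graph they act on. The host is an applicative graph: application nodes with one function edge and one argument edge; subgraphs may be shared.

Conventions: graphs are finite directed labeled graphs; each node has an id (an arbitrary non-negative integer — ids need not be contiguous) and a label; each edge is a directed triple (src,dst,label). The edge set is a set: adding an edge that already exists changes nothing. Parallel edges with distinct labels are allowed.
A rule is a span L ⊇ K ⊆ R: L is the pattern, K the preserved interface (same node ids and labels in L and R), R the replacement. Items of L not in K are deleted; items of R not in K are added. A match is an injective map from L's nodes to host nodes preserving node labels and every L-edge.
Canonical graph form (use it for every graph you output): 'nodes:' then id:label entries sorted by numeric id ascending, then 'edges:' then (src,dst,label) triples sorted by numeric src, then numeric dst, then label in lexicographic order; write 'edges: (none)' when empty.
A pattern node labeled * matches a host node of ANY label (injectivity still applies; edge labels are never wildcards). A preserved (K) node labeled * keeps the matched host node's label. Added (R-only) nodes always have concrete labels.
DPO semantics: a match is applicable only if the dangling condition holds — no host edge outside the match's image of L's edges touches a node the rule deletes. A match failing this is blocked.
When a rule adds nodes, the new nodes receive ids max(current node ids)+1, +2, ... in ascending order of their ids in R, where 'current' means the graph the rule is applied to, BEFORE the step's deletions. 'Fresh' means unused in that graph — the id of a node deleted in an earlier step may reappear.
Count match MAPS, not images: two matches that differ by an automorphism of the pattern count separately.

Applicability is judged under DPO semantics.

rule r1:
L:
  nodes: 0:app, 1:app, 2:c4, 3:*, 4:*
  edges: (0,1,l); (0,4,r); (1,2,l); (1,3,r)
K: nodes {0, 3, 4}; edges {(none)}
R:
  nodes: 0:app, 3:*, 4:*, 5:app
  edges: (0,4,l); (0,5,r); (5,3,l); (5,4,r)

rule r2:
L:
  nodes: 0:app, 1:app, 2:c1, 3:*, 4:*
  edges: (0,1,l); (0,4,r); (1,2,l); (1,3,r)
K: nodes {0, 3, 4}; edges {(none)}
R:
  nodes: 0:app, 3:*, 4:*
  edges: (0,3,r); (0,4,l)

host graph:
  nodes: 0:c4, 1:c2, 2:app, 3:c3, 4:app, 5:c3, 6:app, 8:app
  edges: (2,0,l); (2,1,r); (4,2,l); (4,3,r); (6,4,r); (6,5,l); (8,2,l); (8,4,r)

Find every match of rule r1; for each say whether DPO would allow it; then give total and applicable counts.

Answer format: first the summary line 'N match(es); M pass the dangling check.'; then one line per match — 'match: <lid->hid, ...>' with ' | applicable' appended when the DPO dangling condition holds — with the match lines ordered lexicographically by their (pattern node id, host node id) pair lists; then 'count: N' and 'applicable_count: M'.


2 match(es); 0 pass the dangling check.
match: 0->4, 1->2, 2->0, 3->1, 4->3
match: 0->8, 1->2, 2->0, 3->1, 4->4
count: 2
applicable_count: 0


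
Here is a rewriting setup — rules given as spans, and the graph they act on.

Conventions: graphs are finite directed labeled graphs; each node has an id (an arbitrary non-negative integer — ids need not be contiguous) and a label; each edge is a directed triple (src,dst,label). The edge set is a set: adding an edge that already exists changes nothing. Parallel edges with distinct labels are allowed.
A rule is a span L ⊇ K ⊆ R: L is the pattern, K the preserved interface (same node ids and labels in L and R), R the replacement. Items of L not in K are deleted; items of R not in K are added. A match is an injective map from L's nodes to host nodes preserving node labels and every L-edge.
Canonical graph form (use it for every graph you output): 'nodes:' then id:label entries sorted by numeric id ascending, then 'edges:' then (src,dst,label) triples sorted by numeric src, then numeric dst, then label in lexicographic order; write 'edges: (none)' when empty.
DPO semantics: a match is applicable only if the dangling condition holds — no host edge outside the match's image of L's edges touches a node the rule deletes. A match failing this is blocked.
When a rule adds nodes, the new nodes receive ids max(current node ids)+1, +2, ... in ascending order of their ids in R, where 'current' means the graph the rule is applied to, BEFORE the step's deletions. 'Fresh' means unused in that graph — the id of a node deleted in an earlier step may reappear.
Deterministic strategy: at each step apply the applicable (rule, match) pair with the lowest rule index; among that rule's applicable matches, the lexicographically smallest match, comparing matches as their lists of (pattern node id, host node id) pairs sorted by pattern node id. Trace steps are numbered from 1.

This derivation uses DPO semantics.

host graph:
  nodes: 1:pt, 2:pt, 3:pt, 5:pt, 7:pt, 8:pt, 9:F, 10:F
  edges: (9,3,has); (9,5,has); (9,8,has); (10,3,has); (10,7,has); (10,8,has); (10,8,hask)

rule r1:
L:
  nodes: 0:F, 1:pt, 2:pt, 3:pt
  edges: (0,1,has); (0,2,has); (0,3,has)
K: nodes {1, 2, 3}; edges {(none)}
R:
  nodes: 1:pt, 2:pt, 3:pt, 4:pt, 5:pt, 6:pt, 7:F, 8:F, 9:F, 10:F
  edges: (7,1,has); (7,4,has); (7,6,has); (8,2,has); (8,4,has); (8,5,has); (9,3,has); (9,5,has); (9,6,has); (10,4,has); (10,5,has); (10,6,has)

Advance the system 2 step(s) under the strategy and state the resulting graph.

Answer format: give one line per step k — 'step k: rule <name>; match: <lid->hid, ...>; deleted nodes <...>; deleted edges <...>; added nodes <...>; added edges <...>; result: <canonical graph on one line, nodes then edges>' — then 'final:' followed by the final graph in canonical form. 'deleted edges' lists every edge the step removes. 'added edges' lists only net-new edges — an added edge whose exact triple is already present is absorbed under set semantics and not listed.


step 1: rule r1; match: 0->9, 1->3, 2->5, 3->8; deleted nodes 9; deleted edges (9,3,has); (9,5,has); (9,8,has); added nodes 11, 12, 13, 14, 15, 16, 17; added edges (14,3,has); (14,11,has); (14,13,has); (15,5,has); (15,11,has); (15,12,has); (16,8,has); (16,12,has); (16,13,has); (17,11,has); (17,12,has); (17,13,has); result: nodes: 1:pt, 2:pt, 3:pt, 5:pt, 7:pt, 8:pt, 10:F, 11:pt, 12:pt, 13:pt, 14:F, 15:F, 16:F, 17:F edges: (10,3,has); (10,7,has); (10,8,has); (10,8,hask); (14,3,has); (14,11,has); (14,13,has); (15,5,has); (15,11,has); (15,12,has); (16,8,has); (16,12,has); (16,13,has); (17,11,has); (17,12,has); (17,13,has)
step 2: rule r1; match: 0->14, 1->3, 2->11, 3->13; deleted nodes 14; deleted edges (14,3,has); (14,11,has); (14,13,has); added nodes 18, 19, 20, 21, 22, 23, 24; added edges (21,3,has); (21,18,has); (21,20,has); (22,11,has); (22,18,has); (22,19,has); (23,13,has); (23,19,has); (23,20,has); (24,18,has); (24,19,has); (24,20,has); result: nodes: 1:pt, 2:pt, 3:pt, 5:pt, 7:pt, 8:pt, 10:F, 11:pt, 12:pt, 13:pt, 15:F, 16:F, 17:F, 18:pt, 19:pt, 20:pt, 21:F, 22:F, 23:F, 24:F edges: (10,3,has); (10,7,has); (10,8,has); (10,8,hask); (15,5,has); (15,11,has); (15,12,has); (16,8,has); (16,12,has); (16,13,has); (17,11,has); (17,12,has); (17,13,has); (21,3,has); (21,18,has); (21,20,has); (22,11,has); (22,18,has); (22,19,has); (23,13,has); (23,19,has); (23,20,has); (24,18,has); (24,19,has); (24,20,has)
final:
nodes: 1:pt, 2:pt, 3:pt, 5:pt, 7:pt, 8:pt, 10:F, 11:pt, 12:pt, 13:pt, 15:F, 16:F, 17:F, 18:pt, 19:pt, 20:pt, 21:F, 22:F, 23:F, 24:F
edges: (10,3,has); (10,7,has); (10,8,has); (10,8,hask); (15,5,has); (15,11,has); (15,12,has); (16,8,has); (16,12,has); (16,13,has); (17,11,has); (17,12,has); (17,13,has); (21,3,has); (21,18,has); (21,20,has); (22,11,has); (22,18,has); (22,19,has); (23,13,has); (23,19,has); (23,20,has); (24,18,has); (24,19,has); (24,20,has)


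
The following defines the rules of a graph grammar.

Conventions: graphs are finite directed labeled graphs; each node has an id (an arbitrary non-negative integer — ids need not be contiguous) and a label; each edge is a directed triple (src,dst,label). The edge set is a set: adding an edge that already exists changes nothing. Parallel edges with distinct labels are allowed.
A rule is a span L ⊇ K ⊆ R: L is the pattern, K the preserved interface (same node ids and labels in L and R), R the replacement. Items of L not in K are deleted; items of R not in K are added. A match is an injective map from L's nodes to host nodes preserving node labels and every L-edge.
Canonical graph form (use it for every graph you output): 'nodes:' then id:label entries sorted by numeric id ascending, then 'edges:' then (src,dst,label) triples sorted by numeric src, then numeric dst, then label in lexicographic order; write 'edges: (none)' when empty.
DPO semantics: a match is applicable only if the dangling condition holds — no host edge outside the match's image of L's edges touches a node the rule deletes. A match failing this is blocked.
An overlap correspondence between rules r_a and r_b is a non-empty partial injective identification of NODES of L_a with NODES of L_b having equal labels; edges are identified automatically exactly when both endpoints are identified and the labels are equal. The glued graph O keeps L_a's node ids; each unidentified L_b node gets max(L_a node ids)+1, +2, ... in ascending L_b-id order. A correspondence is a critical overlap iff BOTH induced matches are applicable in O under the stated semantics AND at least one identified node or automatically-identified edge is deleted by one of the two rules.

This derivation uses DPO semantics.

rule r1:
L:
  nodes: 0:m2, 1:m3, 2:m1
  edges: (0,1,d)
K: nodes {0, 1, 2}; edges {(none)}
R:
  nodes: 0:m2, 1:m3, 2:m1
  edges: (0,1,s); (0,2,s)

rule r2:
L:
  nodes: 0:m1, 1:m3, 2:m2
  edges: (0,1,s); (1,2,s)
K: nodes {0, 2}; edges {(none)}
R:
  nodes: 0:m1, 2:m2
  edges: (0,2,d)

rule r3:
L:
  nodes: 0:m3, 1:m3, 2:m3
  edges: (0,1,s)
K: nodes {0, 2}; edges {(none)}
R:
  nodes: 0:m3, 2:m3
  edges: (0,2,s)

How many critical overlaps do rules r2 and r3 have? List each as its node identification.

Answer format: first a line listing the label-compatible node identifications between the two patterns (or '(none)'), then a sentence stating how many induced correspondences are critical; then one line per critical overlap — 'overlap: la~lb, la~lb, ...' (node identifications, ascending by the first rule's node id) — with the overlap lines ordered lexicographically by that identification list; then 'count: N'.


label-compatible node identifications between L(r2) and L(r3): 1~0, 1~1, 1~2
1 of the induced correspondences is a critical overlap of r2 and r3.
overlap: 1~2
count: 1


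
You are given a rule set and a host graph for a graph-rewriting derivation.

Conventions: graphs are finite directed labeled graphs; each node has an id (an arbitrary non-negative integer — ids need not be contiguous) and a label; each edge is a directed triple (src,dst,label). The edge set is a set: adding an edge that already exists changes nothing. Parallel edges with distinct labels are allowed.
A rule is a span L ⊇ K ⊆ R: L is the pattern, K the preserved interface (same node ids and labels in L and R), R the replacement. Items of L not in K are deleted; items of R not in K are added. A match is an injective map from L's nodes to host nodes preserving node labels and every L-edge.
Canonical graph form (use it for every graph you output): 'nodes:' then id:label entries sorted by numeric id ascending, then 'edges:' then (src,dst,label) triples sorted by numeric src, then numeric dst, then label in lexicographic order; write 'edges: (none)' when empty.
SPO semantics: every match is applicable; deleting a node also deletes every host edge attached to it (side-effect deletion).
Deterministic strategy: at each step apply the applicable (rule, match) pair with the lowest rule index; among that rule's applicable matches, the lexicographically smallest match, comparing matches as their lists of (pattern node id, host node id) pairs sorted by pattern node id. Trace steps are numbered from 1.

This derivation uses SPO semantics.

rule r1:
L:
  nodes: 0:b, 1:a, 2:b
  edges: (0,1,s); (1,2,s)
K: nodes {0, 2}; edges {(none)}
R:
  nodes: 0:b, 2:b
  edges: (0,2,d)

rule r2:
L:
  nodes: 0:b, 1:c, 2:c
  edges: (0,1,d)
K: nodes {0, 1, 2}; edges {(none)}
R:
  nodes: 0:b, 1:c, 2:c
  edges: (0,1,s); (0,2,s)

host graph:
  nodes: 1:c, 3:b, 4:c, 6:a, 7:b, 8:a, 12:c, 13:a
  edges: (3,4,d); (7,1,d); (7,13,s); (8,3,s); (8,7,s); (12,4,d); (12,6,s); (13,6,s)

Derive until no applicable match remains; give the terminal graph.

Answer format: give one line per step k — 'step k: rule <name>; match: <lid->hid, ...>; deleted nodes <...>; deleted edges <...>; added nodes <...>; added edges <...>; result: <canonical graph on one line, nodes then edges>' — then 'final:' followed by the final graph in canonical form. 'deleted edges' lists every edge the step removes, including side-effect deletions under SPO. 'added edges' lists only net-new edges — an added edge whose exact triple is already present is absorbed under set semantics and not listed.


step 1: rule r2; match: 0->3, 1->4, 2->1; deleted nodes (none); deleted edges (3,4,d); added nodes (none); added edges (3,1,s); (3,4,s); result: nodes: 1:c, 3:b, 4:c, 6:a, 7:b, 8:a, 12:c, 13:a edges: (3,1,s); (3,4,s); (7,1,d); (7,13,s); (8,3,s); (8,7,s); (12,4,d); (12,6,s); (13,6,s)
step 2: rule r2; match: 0->7, 1->1, 2->4; deleted nodes (none); deleted edges (7,1,d); added nodes (none); added edges (7,1,s); (7,4,s); result: nodes: 1:c, 3:b, 4:c, 6:a, 7:b, 8:a, 12:c, 13:a edges: (3,1,s); (3,4,s); (7,1,s); (7,4,s); (7,13,s); (8,3,s); (8,7,s); (12,4,d); (12,6,s); (13,6,s)
final:
nodes: 1:c, 3:b, 4:c, 6:a, 7:b, 8:a, 12:c, 13:a
edges: (3,1,s); (3,4,s); (7,1,s); (7,4,s); (7,13,s); (8,3,s); (8,7,s); (12,4,d); (12,6,s); (13,6,s)


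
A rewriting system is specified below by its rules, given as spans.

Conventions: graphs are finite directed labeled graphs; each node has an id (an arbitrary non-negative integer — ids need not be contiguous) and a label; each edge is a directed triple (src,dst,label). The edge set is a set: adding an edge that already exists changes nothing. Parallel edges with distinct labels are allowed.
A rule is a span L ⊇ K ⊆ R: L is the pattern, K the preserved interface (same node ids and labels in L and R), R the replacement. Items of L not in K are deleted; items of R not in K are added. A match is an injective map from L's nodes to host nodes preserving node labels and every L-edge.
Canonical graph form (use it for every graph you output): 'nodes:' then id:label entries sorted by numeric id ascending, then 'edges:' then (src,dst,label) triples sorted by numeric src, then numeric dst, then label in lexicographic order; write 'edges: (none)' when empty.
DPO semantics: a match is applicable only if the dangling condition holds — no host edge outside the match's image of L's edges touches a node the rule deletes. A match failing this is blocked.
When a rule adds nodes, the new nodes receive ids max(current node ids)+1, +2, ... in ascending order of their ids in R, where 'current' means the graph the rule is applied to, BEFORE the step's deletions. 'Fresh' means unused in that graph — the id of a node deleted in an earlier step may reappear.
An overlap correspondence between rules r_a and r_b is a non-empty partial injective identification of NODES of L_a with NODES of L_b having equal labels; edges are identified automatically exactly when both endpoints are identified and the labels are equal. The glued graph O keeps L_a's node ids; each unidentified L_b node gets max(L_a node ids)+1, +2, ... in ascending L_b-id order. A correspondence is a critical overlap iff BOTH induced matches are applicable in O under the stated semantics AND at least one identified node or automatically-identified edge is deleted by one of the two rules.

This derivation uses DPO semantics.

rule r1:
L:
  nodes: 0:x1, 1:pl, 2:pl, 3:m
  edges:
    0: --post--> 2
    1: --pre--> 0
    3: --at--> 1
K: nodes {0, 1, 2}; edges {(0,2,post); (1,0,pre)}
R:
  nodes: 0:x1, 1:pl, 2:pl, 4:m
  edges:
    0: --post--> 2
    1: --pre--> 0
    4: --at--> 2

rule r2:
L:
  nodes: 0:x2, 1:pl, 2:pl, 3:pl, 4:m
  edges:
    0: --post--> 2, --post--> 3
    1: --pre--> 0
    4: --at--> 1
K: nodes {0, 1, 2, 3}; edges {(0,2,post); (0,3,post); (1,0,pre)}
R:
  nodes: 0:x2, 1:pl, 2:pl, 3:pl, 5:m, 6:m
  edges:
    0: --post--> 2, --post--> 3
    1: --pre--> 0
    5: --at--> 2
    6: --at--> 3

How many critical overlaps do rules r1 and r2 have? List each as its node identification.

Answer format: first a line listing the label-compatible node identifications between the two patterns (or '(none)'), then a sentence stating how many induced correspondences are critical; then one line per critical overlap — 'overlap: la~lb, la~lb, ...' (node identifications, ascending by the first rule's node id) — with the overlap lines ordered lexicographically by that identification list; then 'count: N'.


label-compatible node identifications between L(r1) and L(r2): 1~1, 1~2, 1~3, 2~1, 2~2, 2~3, 3~4
3 of the induced correspondences are critical overlaps of r1 and r2.
overlap: 1~1, 2~2, 3~4
overlap: 1~1, 2~3, 3~4
overlap: 1~1, 3~4
count: 3


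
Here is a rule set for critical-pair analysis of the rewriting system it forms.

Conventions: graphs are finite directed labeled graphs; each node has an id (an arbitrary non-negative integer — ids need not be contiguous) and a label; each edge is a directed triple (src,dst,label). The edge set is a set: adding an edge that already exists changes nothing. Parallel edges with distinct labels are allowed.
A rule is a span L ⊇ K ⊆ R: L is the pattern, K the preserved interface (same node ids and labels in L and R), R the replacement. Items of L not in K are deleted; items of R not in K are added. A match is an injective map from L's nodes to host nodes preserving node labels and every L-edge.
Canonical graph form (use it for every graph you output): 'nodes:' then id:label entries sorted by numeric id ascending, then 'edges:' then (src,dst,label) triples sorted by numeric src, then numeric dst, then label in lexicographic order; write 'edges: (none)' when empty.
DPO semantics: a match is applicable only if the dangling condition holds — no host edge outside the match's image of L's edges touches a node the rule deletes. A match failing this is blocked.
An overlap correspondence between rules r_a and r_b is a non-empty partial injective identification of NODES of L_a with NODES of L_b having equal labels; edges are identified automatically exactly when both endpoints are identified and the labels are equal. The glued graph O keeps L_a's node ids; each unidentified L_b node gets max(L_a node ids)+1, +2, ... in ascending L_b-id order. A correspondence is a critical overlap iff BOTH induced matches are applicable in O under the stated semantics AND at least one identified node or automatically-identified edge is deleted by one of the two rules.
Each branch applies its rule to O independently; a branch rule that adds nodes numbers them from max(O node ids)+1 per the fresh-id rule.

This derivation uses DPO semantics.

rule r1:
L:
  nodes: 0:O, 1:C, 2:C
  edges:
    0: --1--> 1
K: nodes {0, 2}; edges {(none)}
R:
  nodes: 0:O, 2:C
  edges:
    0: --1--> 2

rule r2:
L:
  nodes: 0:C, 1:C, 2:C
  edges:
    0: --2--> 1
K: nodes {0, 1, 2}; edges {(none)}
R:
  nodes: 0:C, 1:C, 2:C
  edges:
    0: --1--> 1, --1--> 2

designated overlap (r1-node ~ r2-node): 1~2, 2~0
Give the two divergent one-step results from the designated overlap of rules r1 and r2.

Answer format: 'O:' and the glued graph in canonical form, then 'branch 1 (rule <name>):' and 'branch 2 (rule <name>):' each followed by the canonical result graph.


O:
nodes: 0:O, 1:C, 2:C, 3:C
edges: (0,1,1); (2,3,2)
branch 1 (rule r1):
nodes: 0:O, 2:C, 3:C
edges: (0,2,1); (2,3,2)
branch 2 (rule r2):
nodes: 0:O, 1:C, 2:C, 3:C
edges: (0,1,1); (2,1,1); (2,3,1)


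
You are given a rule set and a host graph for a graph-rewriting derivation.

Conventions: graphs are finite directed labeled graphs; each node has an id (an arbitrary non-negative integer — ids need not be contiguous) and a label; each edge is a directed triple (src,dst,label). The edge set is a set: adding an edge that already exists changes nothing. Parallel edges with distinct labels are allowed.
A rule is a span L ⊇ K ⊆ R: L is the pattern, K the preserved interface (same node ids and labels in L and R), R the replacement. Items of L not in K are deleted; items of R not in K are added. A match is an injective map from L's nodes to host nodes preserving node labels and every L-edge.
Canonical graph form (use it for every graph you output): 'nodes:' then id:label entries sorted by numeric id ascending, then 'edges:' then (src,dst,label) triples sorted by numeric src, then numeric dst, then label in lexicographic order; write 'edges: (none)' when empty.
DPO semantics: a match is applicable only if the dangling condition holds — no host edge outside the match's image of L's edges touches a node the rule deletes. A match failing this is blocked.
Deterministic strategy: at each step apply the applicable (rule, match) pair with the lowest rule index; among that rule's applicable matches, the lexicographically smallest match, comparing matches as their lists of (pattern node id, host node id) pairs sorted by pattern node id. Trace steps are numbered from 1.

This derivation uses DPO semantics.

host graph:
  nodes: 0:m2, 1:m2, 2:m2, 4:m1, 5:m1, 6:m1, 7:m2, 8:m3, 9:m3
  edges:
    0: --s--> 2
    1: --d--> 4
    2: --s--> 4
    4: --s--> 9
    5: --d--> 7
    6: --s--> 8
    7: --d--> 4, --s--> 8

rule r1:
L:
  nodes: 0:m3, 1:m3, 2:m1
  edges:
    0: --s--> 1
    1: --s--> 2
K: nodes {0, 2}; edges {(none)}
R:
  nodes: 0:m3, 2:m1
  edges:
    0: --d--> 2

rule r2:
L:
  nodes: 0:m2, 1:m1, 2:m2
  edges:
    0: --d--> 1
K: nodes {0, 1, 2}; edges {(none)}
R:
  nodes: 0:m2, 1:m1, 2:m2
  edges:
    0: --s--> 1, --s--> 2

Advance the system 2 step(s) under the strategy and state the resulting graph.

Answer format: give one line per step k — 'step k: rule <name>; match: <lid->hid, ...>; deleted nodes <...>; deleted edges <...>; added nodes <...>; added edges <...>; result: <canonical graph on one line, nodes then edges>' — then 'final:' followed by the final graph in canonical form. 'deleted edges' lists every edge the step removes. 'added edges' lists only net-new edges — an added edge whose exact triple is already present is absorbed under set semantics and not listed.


step 1: rule r2; match: 0->1, 1->4, 2->0; deleted nodes (none); deleted edges (1,4,d); added nodes (none); added edges (1,0,s); (1,4,s); result: nodes: 0:m2, 1:m2, 2:m2, 4:m1, 5:m1, 6:m1, 7:m2, 8:m3, 9:m3 edges: (0,2,s); (1,0,s); (1,4,s); (2,4,s); (4,9,s); (5,7,d); (6,8,s); (7,4,d); (7,8,s)
step 2: rule r2; match: 0->7, 1->4, 2->0; deleted nodes (none); deleted edges (7,4,d); added nodes (none); added edges (7,0,s); (7,4,s); result: nodes: 0:m2, 1:m2, 2:m2, 4:m1, 5:m1, 6:m1, 7:m2, 8:m3, 9:m3 edges: (0,2,s); (1,0,s); (1,4,s); (2,4,s); (4,9,s); (5,7,d); (6,8,s); (7,0,s); (7,4,s); (7,8,s)
final:
nodes: 0:m2, 1:m2, 2:m2, 4:m1, 5:m1, 6:m1, 7:m2, 8:m3, 9:m3
edges: (0,2,s); (1,0,s); (1,4,s); (2,4,s); (4,9,s); (5,7,d); (6,8,s); (7,0,s); (7,4,s); (7,8,s)
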